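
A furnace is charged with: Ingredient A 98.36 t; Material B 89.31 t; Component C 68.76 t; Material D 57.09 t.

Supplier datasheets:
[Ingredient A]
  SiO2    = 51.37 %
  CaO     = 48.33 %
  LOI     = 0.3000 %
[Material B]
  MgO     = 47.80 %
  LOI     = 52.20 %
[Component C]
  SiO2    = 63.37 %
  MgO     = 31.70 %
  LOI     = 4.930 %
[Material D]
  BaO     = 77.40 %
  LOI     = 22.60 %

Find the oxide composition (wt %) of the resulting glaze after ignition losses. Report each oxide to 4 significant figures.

Glass mass = 250.3 t (batch 313.5 − LOI 63.21).
Composition: SiO2 37.59%, BaO 17.65%, CaO 18.99%, MgO 25.76%

Intermediates are displayed (rounded to 4 significant digits) in the printout. All arithmetic holds exact precision through every step. Each reported number includes exactly one rounding. Derived quantities, which include net glass mass, yield, the four compositions, LOI, the totals, are carried in exact precision, as quoted within either problem or answer, starting from the weights at 250.3 t of glass.
Delivered oxide masses:
  SiO2: 98.36·0.5137 + 68.76·0.6337 = 94.10 t
  BaO: 57.09·0.7740 = 44.19 t
  CaO: 98.36·0.4833 = 47.54 t
  MgO: 89.31·0.4780 + 68.76·0.3170 = 64.49 t
LOI: 98.36·0.003000 + 89.31·0.5220 + 68.76·0.04930 + 57.09·0.2260 = 63.21 t
Glass = total batch minus LOI = 313.5 − 63.21 = 250.3 t (the oxide masses sum to this)
wt % = 100 × oxide mass / glass mass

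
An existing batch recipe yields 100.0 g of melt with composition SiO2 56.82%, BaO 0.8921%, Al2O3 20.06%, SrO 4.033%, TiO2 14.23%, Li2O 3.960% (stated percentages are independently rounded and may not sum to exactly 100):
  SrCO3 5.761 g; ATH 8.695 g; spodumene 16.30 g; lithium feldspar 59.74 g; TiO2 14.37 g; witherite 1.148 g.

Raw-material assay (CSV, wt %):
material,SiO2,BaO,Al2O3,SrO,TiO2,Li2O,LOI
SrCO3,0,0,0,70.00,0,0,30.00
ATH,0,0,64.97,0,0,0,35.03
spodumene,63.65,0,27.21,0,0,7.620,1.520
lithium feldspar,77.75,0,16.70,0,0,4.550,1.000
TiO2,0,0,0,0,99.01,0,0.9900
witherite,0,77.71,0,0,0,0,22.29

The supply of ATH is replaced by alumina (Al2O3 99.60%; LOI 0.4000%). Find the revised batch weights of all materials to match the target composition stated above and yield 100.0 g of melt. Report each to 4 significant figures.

Each numeric step keeps full float precision through every step; in-progress results appear (rounded to four significant figures) in the printout; exactly one rounding is applied to every reported result; the derived quantities, including ignition loss, six oxide percentages, the yield, the totals, net glass mass, are rebuilt from the weighed amounts at 100.0 g of glass in full float precision as given in the question or the answer.
The oxide mass targets at 100.0 g melt:
  SiO2: 56.82% × 100.0 = 56.82 g
  BaO: 0.8921% × 100.0 = 0.8921 g
  Al2O3: 20.06% × 100.0 = 20.06 g
  SrO: 4.033% × 100.0 = 4.033 g
  TiO2: 14.23% × 100.0 = 14.23 g
  Li2O: 3.960% × 100.0 = 3.960 g
Balance tally, oxide-wise, working from each reported weight, versus the basis set out (every target is met by its sum modulo rounding of the values):
  SiO2: 16.30·0.6365 + 59.74·0.7775 = 56.82 g (target 56.82 g)
  BaO: 1.148·0.7771 = 0.8921 g (target 0.8921 g)
  Al2O3: 5.672·0.9960 + 16.30·0.2721 + 59.74·0.1670 = 20.06 g (target 20.06 g)
  SrO: 5.761·0.7000 = 4.033 g (target 4.033 g)
  TiO2: 14.37·0.9901 = 14.23 g (target 14.23 g)
  Li2O: 16.30·0.07620 + 59.74·0.04550 = 3.960 g (target 3.960 g)
The glass-mass cross-check: the batch minus its LOI: 100.0 g (oxide target masses add up to 100.0 g; with the basis standing at 100.0 g — a pure rounding effect).
Batch total: Σ batch = 103.0 g; the LOI term Σ batch·LOI equals 2.994 g; the yield ratio, glass ÷ batch: 97.09%.

Revised batch per 100.0 g melt:
  SrCO3: 5.761 g
  alumina: 5.672 g
  spodumene: 16.30 g
  lithium feldspar: 59.74 g
  TiO2: 14.37 g
  witherite: 1.148 g
Total batch = 103.0 g; LOI loss = 2.994 g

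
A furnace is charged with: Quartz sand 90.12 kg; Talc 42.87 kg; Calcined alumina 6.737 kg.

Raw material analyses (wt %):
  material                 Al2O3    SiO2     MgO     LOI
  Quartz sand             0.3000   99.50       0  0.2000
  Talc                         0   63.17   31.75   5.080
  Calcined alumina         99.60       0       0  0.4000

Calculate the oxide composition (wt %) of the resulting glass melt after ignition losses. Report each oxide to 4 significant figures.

Rounding to 4 significant digits applies to each mid-chain value as displayed; all internal work holds full precision end to end. Each reported figure includes exactly one rounding — derived quantities (totals, yield, net glass mass, ignition loss, three oxide percentages) are rebuilt in exact precision from the weighed amounts at 137.3 kg of glass as given in either problem or answer.
Oxide-by-oxide delivered mass:
  Al2O3: 90.12·0.003000 + 6.737·0.9960 = 6.980 kg
  SiO2: 90.12·0.9950 + 42.87·0.6317 = 116.8 kg
  MgO: 42.87·0.3175 = 13.61 kg
LOI: 90.12·0.002000 + 42.87·0.05080 + 6.737·0.004000 = 2.385 kg
batch − LOI leaves glass = 139.7 − 2.385 = 137.3 kg (the oxide masses sum to this)
percent by weight: oxide/glass ×100

Glass mass = 137.3 kg (batch 139.7 − LOI 2.385).
Composition: Al2O3 5.083%, SiO2 85.01%, MgO 9.910%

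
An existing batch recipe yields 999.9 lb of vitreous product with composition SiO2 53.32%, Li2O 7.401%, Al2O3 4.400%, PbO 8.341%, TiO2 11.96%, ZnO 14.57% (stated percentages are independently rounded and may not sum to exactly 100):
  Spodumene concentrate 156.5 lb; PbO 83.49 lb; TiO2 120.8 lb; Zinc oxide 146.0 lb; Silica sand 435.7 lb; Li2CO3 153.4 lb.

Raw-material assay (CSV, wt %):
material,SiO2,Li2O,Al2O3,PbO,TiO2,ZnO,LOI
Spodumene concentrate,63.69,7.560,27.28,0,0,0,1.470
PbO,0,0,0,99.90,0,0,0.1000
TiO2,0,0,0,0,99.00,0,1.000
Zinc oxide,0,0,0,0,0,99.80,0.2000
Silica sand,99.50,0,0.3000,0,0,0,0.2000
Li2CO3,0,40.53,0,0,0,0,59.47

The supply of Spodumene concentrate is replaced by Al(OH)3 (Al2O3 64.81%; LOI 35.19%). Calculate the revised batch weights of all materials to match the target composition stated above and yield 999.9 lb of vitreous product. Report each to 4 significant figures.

Every computation keeps full precision from first step to last; mid-chain values appear, rounded to 4 significant figures, within the worked lines; each reported number takes a single rounding; derived quantities (totals, ignition loss, glass mass, the yield, six oxide percentages) are re-derived starting from the weights for 999.9 lb of glass at exact precision as quoted within problem or answer.
The oxide mass targets at 999.9 lb vitreous product:
  SiO2: 53.32% × 999.9 = 533.1 lb
  Li2O: 7.401% × 999.9 = 74.00 lb
  Al2O3: 4.400% × 999.9 = 44.00 lb
  PbO: 8.341% × 999.9 = 83.40 lb
  TiO2: 11.96% × 999.9 = 119.6 lb
  ZnO: 14.57% × 999.9 = 145.7 lb
A balance pass over the oxides, on the weights just shown, versus the basis set out (summed amounts equal target values given rounding of the digits):
  SiO2: 535.8·0.9950 = 533.1 lb (target 533.1 lb)
  Li2O: 182.6·0.4053 = 74.01 lb (target 74.00 lb)
  Al2O3: 65.40·0.6481 + 535.8·0.003000 = 43.99 lb (target 44.00 lb)
  PbO: 83.49·0.9990 = 83.41 lb (target 83.40 lb)
  TiO2: 120.8·0.9900 = 119.6 lb (target 119.6 lb)
  ZnO: 146.0·0.9980 = 145.7 lb (target 145.7 lb)
Glass-mass sanity pass: total charge less LOI = 999.8 lb (per-oxide target masses sum to 999.8 lb; against the stated basis, 999.9 lb — any gap is answer rounding).
Whole-batch sum: Σ batch = 1134 lb; ignition loss, Σ(batch × LOI) = 134.3 lb; the yield ratio, glass ÷ batch: 88.16%.

Revised batch per 999.9 lb vitreous product:
  Al(OH)3: 65.40 lb
  PbO: 83.49 lb
  TiO2: 120.8 lb
  Zinc oxide: 146.0 lb
  Silica sand: 535.8 lb
  Li2CO3: 182.6 lb
Total batch = 1134 lb; LOI loss = 134.3 lb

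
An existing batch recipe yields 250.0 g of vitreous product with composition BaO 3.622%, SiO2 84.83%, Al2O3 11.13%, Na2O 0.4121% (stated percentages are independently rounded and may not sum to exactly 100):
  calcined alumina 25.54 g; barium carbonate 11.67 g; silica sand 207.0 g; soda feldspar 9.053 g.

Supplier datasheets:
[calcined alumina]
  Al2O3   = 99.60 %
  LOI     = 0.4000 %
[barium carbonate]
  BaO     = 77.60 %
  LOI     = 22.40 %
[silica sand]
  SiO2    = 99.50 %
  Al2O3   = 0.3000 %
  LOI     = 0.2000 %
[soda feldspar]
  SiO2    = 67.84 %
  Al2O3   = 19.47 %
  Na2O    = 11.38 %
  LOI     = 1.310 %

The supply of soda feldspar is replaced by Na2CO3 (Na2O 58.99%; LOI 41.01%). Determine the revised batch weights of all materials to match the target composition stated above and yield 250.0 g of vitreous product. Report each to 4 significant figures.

Revised batch per 250.0 g vitreous product:
  calcined alumina: 27.29 g
  barium carbonate: 11.67 g
  silica sand: 213.1 g
  Na2CO3: 1.746 g
Total batch = 253.8 g; LOI loss = 3.865 g

Values along the way are displayed with 4-significant-figure rounding within the worked lines; all internal work keeps full float precision through every step — a single rounding completes every reported value — the derived quantities, which include four oxide percentages, net glass mass, LOI, the totals, the yield, are computed at full float precision, as written in the problem or answer text, from the weighed amounts on 250.0 g of glass.
Oxide mass targets, per 250.0 g vitreous product:
  BaO: 3.622% × 250.0 = 9.055 g
  SiO2: 84.83% × 250.0 = 212.1 g
  Al2O3: 11.13% × 250.0 = 27.82 g
  Na2O: 0.4121% × 250.0 = 1.030 g
Per-oxide balance check using the reported weights, relative to the basis at hand (oxide sums agree with the targets net of answer rounding effects):
  BaO: 11.67·0.7760 = 9.056 g (target 9.055 g)
  SiO2: 213.1·0.9950 = 212.0 g (target 212.1 g)
  Al2O3: 27.29·0.9960 + 213.1·0.003000 = 27.82 g (target 27.82 g)
  Na2O: 1.746·0.5899 = 1.030 g (target 1.030 g)
Auditing the glass mass value: the batch minus its LOI: 249.9 g (oxide target masses add up to 250.0 g; against the stated basis, 250.0 g — gaps are rounding artifacts).
Whole-batch sum: Σ batch = 253.8 g; the LOI term Σ batch·LOI equals 3.865 g; as yield: glass ÷ batch → 98.48%.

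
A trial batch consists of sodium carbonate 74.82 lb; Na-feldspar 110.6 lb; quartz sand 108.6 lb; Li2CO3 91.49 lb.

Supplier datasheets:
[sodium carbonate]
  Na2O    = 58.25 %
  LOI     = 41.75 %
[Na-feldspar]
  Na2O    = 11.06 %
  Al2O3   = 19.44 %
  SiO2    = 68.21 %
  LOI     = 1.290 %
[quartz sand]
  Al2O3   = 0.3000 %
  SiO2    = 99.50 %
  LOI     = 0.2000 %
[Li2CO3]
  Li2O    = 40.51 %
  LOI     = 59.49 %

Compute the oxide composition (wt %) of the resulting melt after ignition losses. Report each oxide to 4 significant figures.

In-progress results are shown rounded to 4 significant digits; the working math runs at full precision at every stage — each reported value is rounded a single time; the derived quantities, which include yield, the four compositions, net glass mass, LOI, the totals, are recomputed in exact precision, as set out in the problem or the answer, starting from the weights for 298.2 lb of glass.
Delivered oxide masses:
  Li2O: 91.49·0.4051 = 37.06 lb
  Na2O: 74.82·0.5825 + 110.6·0.1106 = 55.82 lb
  Al2O3: 110.6·0.1944 + 108.6·0.003000 = 21.83 lb
  SiO2: 110.6·0.6821 + 108.6·0.9950 = 183.5 lb
LOI: 74.82·0.4175 + 110.6·0.01290 + 108.6·0.002000 + 91.49·0.5949 = 87.31 lb
The glass mass, total less LOI, = 385.5 − 87.31 = 298.2 lb (equal to the oxide-mass sum)
wt %: oxide over glass, times 100

Glass mass = 298.2 lb (batch 385.5 − LOI 87.31).
Composition: Li2O 12.43%, Na2O 18.72%, Al2O3 7.319%, SiO2 61.53%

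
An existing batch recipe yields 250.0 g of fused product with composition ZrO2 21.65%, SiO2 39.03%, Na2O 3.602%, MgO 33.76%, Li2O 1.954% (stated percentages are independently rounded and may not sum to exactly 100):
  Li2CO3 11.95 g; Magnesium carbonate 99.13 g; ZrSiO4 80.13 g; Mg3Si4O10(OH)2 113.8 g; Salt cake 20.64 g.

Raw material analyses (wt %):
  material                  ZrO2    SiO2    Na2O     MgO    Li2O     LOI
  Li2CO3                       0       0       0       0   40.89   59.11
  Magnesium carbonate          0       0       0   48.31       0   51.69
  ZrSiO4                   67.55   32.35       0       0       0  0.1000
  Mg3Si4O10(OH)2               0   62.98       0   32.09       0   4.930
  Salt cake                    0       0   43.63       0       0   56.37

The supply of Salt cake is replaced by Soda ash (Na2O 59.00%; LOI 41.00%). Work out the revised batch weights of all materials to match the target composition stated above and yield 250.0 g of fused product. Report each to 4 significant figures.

All internal work holds exact precision in every operation. Mid-chain values appear, rounded to 4 significant digits, when written out. Every reported value is rounded once only; derived quantities, including ignition loss, glass mass, the totals, the five compositions, the yield, are recomputed from the batch weights for 250.0 g of glass at full precision, exactly as printed in question or answer.
The oxide mass targets at 250.0 g fused product:
  ZrO2: 21.65% × 250.0 = 54.12 g
  SiO2: 39.03% × 250.0 = 97.58 g
  Na2O: 3.602% × 250.0 = 9.005 g
  MgO: 33.76% × 250.0 = 84.40 g
  Li2O: 1.954% × 250.0 = 4.885 g
Checking each oxide sum on the weights just shown, against the basis in use (summed amounts equal target values given rounding of the digits):
  ZrO2: 80.13·0.6755 = 54.13 g (target 54.12 g)
  SiO2: 80.13·0.3235 + 113.8·0.6298 = 97.59 g (target 97.58 g)
  Na2O: 15.26·0.5900 = 9.003 g (target 9.005 g)
  MgO: 99.13·0.4831 + 113.8·0.3209 = 84.41 g (target 84.40 g)
  Li2O: 11.95·0.4089 = 4.886 g (target 4.885 g)
Auditing the glass mass value: total charge less LOI = 250.0 g (oxide target masses add up to 250.0 g; the stated basis being 250.0 g — differing by rounding only).
Summing the batch: Σ batch = 320.3 g; ignition loss, Σ(batch × LOI) = 70.25 g; the yield ratio, glass ÷ batch: 78.07%.

Revised batch per 250.0 g fused product:
  Li2CO3: 11.95 g
  Magnesium carbonate: 99.13 g
  ZrSiO4: 80.13 g
  Mg3Si4O10(OH)2: 113.8 g
  Soda ash: 15.26 g
Total batch = 320.3 g; LOI loss = 70.25 g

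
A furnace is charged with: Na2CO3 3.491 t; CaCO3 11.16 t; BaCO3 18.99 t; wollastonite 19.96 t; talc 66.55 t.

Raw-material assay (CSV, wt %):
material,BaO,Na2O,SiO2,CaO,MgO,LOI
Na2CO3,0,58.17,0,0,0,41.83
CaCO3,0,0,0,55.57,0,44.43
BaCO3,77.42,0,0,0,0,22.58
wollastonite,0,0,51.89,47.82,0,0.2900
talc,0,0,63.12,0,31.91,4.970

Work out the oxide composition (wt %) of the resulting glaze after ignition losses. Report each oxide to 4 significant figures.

Every computation maintains full precision all the way through — working values are shown, rounded to four significant digits, across the worked steps; each reported result is rounded only once; derived quantities are re-derived from the batch weights for 106.1 t of glass at exact precision (LOI, net glass mass, the yield, five oxide percentages, the totals), exactly as printed in the problem or the answer.
Mass of each oxide from the mix:
  BaO: 18.99·0.7742 = 14.70 t
  Na2O: 3.491·0.5817 = 2.031 t
  SiO2: 19.96·0.5189 + 66.55·0.6312 = 52.36 t
  CaO: 11.16·0.5557 + 19.96·0.4782 = 15.75 t
  MgO: 66.55·0.3191 = 21.24 t
LOI: 3.491·0.4183 + 11.16·0.4443 + 18.99·0.2258 + 19.96·0.002900 + 66.55·0.04970 = 14.07 t
Resulting glass, batch − LOI: 120.2 − 14.07 = 106.1 t (= Σ oxide masses)
oxide / glass × 100 gives the wt %

Glass mass = 106.1 t (batch 120.2 − LOI 14.07).
Composition: BaO 13.86%, Na2O 1.914%, SiO2 49.36%, CaO 14.84%, MgO 20.02%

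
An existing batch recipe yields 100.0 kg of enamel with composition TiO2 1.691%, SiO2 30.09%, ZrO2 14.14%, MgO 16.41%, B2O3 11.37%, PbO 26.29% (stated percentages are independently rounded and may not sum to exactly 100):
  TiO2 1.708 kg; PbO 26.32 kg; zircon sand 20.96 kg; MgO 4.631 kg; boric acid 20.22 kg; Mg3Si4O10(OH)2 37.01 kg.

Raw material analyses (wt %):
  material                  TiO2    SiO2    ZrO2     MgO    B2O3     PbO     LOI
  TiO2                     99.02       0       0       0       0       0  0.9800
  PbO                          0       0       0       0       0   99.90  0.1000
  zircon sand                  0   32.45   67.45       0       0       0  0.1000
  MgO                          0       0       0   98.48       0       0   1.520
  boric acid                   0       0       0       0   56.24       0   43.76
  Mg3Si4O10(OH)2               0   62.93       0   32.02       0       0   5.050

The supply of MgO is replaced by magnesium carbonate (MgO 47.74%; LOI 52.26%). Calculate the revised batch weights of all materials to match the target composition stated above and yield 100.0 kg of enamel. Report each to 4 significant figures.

Revised batch per 100.0 kg enamel:
  TiO2: 1.708 kg
  PbO: 26.32 kg
  zircon sand: 20.96 kg
  magnesium carbonate: 9.554 kg
  boric acid: 20.22 kg
  Mg3Si4O10(OH)2: 37.01 kg
Total batch = 115.8 kg; LOI loss = 15.77 kg

Rounding to 4 significant digits applies to every working value as shown. Every computation maintains full float precision all the way through. Every reported number carries a single rounding; derived quantities, which include yield, totals, glass mass, ignition loss, the six compositions, are carried at exact precision, exactly as printed in the problem or answer text, from the batch weights per 100.0 kg of glass.
Oxide mass targets, per 100.0 kg enamel:
  TiO2: 1.691% × 100.0 = 1.691 kg
  SiO2: 30.09% × 100.0 = 30.09 kg
  ZrO2: 14.14% × 100.0 = 14.14 kg
  MgO: 16.41% × 100.0 = 16.41 kg
  B2O3: 11.37% × 100.0 = 11.37 kg
  PbO: 26.29% × 100.0 = 26.29 kg
Checking each oxide sum applying the batch weights above, for the quoted basis mass (every target is met by its sum within answer rounding):
  TiO2: 1.708·0.9902 = 1.691 kg (target 1.691 kg)
  SiO2: 20.96·0.3245 + 37.01·0.6293 = 30.09 kg (target 30.09 kg)
  ZrO2: 20.96·0.6745 = 14.14 kg (target 14.14 kg)
  MgO: 9.554·0.4774 + 37.01·0.3202 = 16.41 kg (target 16.41 kg)
  B2O3: 20.22·0.5624 = 11.37 kg (target 11.37 kg)
  PbO: 26.32·0.9990 = 26.29 kg (target 26.29 kg)
Mass balance on the glass: net batch after ignition = 100.0 kg (oxide target masses add up to 99.99 kg; versus the stated basis of 100.0 kg — rounding explains the deltas).
Whole-batch sum: Σ batch = 115.8 kg; LOI loss = Σ batch·LOI = 15.77 kg; the yield ratio, glass ÷ batch: 86.37%.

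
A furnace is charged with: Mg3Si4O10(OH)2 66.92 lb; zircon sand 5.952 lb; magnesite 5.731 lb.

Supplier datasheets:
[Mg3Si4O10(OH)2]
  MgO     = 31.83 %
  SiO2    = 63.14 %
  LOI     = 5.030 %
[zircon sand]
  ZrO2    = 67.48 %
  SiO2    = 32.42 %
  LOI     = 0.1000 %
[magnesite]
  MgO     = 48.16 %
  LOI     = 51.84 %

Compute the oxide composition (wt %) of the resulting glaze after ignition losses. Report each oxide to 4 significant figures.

Glass mass = 72.26 lb (batch 78.60 − LOI 6.343).
Composition: MgO 33.30%, ZrO2 5.558%, SiO2 61.14%

All arithmetic carries full float precision in all steps — working values are printed, rounded to 4 significant digits, alongside each step. Every reported figure is rounded just once. Derived quantities are recomputed using the weight values at 72.26 lb of glass in exact precision (the three compositions, LOI, totals, glass mass, yield) as written in either problem or answer.
Per-oxide mass from batch:
  MgO: 66.92·0.3183 + 5.731·0.4816 = 24.06 lb
  ZrO2: 5.952·0.6748 = 4.016 lb
  SiO2: 66.92·0.6314 + 5.952·0.3242 = 44.18 lb
LOI: 66.92·0.05030 + 5.952·0.001000 + 5.731·0.5184 = 6.343 lb
Glass = total batch minus LOI = 78.60 − 6.343 = 72.26 lb (matching Σ of the oxides)
percent by weight: oxide/glass ×100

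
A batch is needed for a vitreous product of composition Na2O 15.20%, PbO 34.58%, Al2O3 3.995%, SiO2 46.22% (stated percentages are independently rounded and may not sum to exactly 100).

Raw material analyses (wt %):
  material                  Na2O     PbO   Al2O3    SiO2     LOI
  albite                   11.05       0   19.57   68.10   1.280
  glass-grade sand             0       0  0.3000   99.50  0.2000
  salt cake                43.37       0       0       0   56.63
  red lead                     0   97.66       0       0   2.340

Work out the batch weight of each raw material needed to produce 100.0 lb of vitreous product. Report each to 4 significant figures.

All internal work carries full precision from first step to last — values along the way are displayed, with 4-significant-figure rounding, when written out; exactly one rounding goes into every reported number. Derived quantities are recomputed at full float precision (glass mass, yield, the four compositions, the totals, ignition loss) from the weighed amounts on 100.0 lb of glass, as written in the question or the answer.
The oxide mass targets at 100.0 lb vitreous product:
  Na2O: 15.20% × 100.0 = 15.20 lb
  PbO: 34.58% × 100.0 = 34.58 lb
  Al2O3: 3.995% × 100.0 = 3.995 lb
  SiO2: 46.22% × 100.0 = 46.22 lb
Mass-balance tally per oxide working from each reported weight, at the basis given (delivered sums recover each target once rounding is allowed for):
  Na2O: 19.91·0.1105 + 29.97·0.4337 = 15.20 lb (target 15.20 lb)
  PbO: 35.41·0.9766 = 34.58 lb (target 34.58 lb)
  Al2O3: 19.91·0.1957 + 32.82·0.003000 = 3.995 lb (target 3.995 lb)
  SiO2: 19.91·0.6810 + 32.82·0.9950 = 46.21 lb (target 46.22 lb)
Auditing the glass mass value: the batch minus its LOI: 99.99 lb (summing oxide targets gives 100.0 lb; versus the stated basis of 100.0 lb — rounding explains the deltas).
Summing the batch: Σ batch = 118.1 lb; Σ batch·LOI gives LOI loss = 18.12 lb; glass ÷ batch gives a yield of 84.66%.

Batch per 100.0 lb vitreous product:
  albite: 19.91 lb
  glass-grade sand: 32.82 lb
  salt cake: 29.97 lb
  red lead: 35.41 lb
Total batch = 118.1 lb; LOI loss = 18.12 lb; yield = 84.66%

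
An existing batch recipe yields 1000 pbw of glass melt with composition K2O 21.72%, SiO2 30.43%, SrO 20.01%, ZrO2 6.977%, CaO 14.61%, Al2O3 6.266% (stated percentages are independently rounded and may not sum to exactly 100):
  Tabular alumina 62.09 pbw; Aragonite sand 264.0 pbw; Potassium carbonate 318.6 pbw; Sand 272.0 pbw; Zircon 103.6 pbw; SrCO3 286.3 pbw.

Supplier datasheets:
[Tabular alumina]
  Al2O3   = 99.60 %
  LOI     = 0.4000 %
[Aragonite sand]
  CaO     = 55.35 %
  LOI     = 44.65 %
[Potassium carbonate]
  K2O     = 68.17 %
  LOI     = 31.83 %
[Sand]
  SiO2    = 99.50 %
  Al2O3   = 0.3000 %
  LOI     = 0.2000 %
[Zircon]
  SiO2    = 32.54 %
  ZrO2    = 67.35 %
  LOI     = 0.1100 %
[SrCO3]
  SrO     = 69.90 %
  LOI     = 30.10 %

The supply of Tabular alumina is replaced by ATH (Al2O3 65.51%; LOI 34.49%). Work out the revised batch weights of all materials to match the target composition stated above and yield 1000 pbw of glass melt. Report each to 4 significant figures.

Revised batch per 1000 pbw glass melt:
  ATH: 94.40 pbw
  Aragonite sand: 264.0 pbw
  Potassium carbonate: 318.6 pbw
  Sand: 272.0 pbw
  Zircon: 103.6 pbw
  SrCO3: 286.3 pbw
Total batch = 1339 pbw; LOI loss = 338.7 pbw

In-progress results are shown (rounded to 4 significant figures) in the printout — the working math keeps full float precision all the way through. Exactly one rounding is applied to each reported value — all derived quantities, which include glass mass, the totals, LOI, the yield, six oxide percentages, are carried in full precision, exactly as shown in either problem or answer, from the weighed amounts for 1000 pbw of glass.
Target masses of each oxide per 1000 pbw glass melt:
  K2O: 21.72% × 1000 = 217.2 pbw
  SiO2: 30.43% × 1000 = 304.3 pbw
  SrO: 20.01% × 1000 = 200.1 pbw
  ZrO2: 6.977% × 1000 = 69.77 pbw
  CaO: 14.61% × 1000 = 146.1 pbw
  Al2O3: 6.266% × 1000 = 62.66 pbw
A balance pass over the oxides, using the reported weights, on the stated basis (oxide sums agree with the targets net of answer rounding effects):
  K2O: 318.6·0.6817 = 217.2 pbw (target 217.2 pbw)
  SiO2: 272.0·0.9950 + 103.6·0.3254 = 304.4 pbw (target 304.3 pbw)
  SrO: 286.3·0.6990 = 200.1 pbw (target 200.1 pbw)
  ZrO2: 103.6·0.6735 = 69.77 pbw (target 69.77 pbw)
  CaO: 264.0·0.5535 = 146.1 pbw (target 146.1 pbw)
  Al2O3: 94.40·0.6551 + 272.0·0.003000 = 62.66 pbw (target 62.66 pbw)
Mass balance on the glass: total batch − LOI = 1000 pbw (the Σ of target masses is 1000 pbw; versus the stated basis of 1000 pbw — any gap is answer rounding).
Batch total: Σ batch = 1339 pbw; the LOI term Σ batch·LOI equals 338.7 pbw; as yield: glass ÷ batch → 74.70%.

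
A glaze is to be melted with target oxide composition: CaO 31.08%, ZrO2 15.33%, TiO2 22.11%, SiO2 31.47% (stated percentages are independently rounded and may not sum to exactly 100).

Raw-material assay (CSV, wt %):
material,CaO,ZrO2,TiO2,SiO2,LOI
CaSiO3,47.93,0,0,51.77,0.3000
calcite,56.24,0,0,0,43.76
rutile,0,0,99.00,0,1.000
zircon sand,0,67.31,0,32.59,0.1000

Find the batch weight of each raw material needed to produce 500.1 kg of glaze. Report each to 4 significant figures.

Batch per 500.1 kg glaze:
  CaSiO3: 232.3 kg
  calcite: 78.40 kg
  rutile: 111.7 kg
  zircon sand: 113.9 kg
Total batch = 536.3 kg; LOI loss = 36.24 kg; yield = 93.24%

All arithmetic maintains full precision end to end — working values are printed (rounded to four significant figures) as written — every reported result carries a single rounding — derived quantities are recomputed at full float precision (four oxide percentages, net glass mass, yield, LOI, totals) from the weighed amounts at 500.1 kg of glass, as written in problem or answer.
Target masses of each oxide per 500.1 kg glaze:
  CaO: 31.08% × 500.1 = 155.4 kg
  ZrO2: 15.33% × 500.1 = 76.67 kg
  TiO2: 22.11% × 500.1 = 110.6 kg
  SiO2: 31.47% × 500.1 = 157.4 kg
Mass-balance tally per oxide from the weights as reported, under the basis named above (every target is met by its sum exact up to rounding of places):
  CaO: 232.3·0.4793 + 78.40·0.5624 = 155.4 kg (target 155.4 kg)
  ZrO2: 113.9·0.6731 = 76.67 kg (target 76.67 kg)
  TiO2: 111.7·0.9900 = 110.6 kg (target 110.6 kg)
  SiO2: 232.3·0.5177 + 113.9·0.3259 = 157.4 kg (target 157.4 kg)
Glass mass check: total charge less LOI = 500.1 kg (oxide target masses add up to 500.0 kg; stated basis 500.1 kg — differing by rounding only).
Batch grand total — Σ batch = 536.3 kg; loss to ignition Σ batch·LOI = 36.24 kg; the yield ratio, glass ÷ batch: 93.24%.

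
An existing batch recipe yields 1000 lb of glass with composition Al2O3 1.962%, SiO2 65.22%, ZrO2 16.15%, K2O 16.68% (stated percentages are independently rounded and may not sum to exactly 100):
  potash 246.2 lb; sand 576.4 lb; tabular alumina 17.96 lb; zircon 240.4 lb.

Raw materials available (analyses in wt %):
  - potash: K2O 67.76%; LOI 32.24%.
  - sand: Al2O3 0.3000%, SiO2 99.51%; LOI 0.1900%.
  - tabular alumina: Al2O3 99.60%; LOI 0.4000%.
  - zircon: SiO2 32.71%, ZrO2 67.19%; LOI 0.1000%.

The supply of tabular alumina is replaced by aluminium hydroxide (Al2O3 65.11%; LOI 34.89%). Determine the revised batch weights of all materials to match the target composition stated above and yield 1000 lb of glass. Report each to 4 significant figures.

Revised batch per 1000 lb glass:
  potash: 246.2 lb
  sand: 576.4 lb
  aluminium hydroxide: 27.48 lb
  zircon: 240.4 lb
Total batch = 1090 lb; LOI loss = 90.30 lb

Intermediates are displayed (rounded to four significant digits) within the worked lines — all arithmetic carries exact precision at every stage; every reported number takes exactly one rounding; all derived quantities, which include the yield, ignition loss, the totals, the four compositions, net glass mass, are re-derived at full precision, as they appear in either problem or answer, using the weight values at 1000 lb of glass.
The oxide mass targets at 1000 lb glass:
  Al2O3: 1.962% × 1000 = 19.62 lb
  SiO2: 65.22% × 1000 = 652.2 lb
  ZrO2: 16.15% × 1000 = 161.5 lb
  K2O: 16.68% × 1000 = 166.8 lb
Mass-balance tally per oxide applying the batch weights above, versus the basis set out (target by target, the sums agree net of answer rounding effects):
  Al2O3: 576.4·0.003000 + 27.48·0.6511 = 19.62 lb (target 19.62 lb)
  SiO2: 576.4·0.9951 + 240.4·0.3271 = 652.2 lb (target 652.2 lb)
  ZrO2: 240.4·0.6719 = 161.5 lb (target 161.5 lb)
  K2O: 246.2·0.6776 = 166.8 lb (target 166.8 lb)
Glass-mass bookkeeping: batch Σ − ignition loss = 1000 lb (the Σ of target masses is 1000 lb; basis as stated: 1000 lb — deltas are rounding alone).
Summing the batch: Σ batch = 1090 lb; Σ batch·LOI gives LOI loss = 90.30 lb; yield, glass over the total, = 91.72%.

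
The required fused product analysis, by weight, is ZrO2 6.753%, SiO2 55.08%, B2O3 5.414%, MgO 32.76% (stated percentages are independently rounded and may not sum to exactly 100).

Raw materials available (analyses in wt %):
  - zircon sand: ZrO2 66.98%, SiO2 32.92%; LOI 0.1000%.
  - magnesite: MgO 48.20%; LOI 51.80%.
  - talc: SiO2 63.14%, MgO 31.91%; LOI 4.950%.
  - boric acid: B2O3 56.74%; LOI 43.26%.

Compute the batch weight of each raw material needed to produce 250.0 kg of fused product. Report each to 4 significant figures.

Batch per 250.0 kg fused product:
  zircon sand: 25.21 kg
  magnesite: 34.24 kg
  talc: 204.9 kg
  boric acid: 23.85 kg
Total batch = 288.2 kg; LOI loss = 38.22 kg; yield = 86.74%

Every computation runs at full float precision at each step — rounding to four significant digits applies to each working value as displayed. Every reported figure undergoes a single rounding — derived quantities are carried from the batch weights on 250.0 kg of glass in full float precision (net glass mass, yield, the four compositions, totals, LOI), as given in problem or answer.
Target masses of each oxide per 250.0 kg fused product:
  ZrO2: 6.753% × 250.0 = 16.88 kg
  SiO2: 55.08% × 250.0 = 137.7 kg
  B2O3: 5.414% × 250.0 = 13.54 kg
  MgO: 32.76% × 250.0 = 81.90 kg
A balance pass over the oxides, applying the batch weights above, on the stated basis (every target is met by its sum once rounding is allowed for):
  ZrO2: 25.21·0.6698 = 16.89 kg (target 16.88 kg)
  SiO2: 25.21·0.3292 + 204.9·0.6314 = 137.7 kg (target 137.7 kg)
  B2O3: 23.85·0.5674 = 13.53 kg (target 13.54 kg)
  MgO: 34.24·0.4820 + 204.9·0.3191 = 81.89 kg (target 81.90 kg)
Auditing the glass mass value: the batch minus its LOI: 250.0 kg (targets for the oxides total 250.0 kg; basis as stated: 250.0 kg — deltas are rounding alone).
Adding the batch up: Σ batch = 288.2 kg; the LOI term Σ batch·LOI equals 38.22 kg; the yield ratio, glass ÷ batch: 86.74%.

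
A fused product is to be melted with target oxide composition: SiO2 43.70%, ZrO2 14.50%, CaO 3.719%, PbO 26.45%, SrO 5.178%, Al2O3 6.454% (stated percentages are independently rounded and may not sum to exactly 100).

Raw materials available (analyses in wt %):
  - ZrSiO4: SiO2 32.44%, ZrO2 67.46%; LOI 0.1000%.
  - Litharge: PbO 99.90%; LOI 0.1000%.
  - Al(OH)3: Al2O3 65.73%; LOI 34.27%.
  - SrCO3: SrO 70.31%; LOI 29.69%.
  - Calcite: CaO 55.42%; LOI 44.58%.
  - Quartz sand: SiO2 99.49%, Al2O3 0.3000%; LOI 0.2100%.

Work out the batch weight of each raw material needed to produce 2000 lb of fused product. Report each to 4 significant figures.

Batch per 2000 lb fused product:
  ZrSiO4: 429.9 lb
  Litharge: 529.5 lb
  Al(OH)3: 193.0 lb
  SrCO3: 147.3 lb
  Calcite: 134.2 lb
  Quartz sand: 738.3 lb
Total batch = 2172 lb; LOI loss = 172.2 lb; yield = 92.07%

Values along the way are displayed, rounded to 4 significant figures, across the worked steps. Exact precision is maintained at every stage; exactly one rounding goes into every reported value — the derived quantities are re-derived starting from the weights per 2000 lb of glass at full precision (yield, the totals, ignition loss, six oxide percentages, glass mass) as they appear in problem or answer.
Target oxide masses per 2000 lb fused product:
  SiO2: 43.70% × 2000 = 874.0 lb
  ZrO2: 14.50% × 2000 = 290.0 lb
  CaO: 3.719% × 2000 = 74.38 lb
  PbO: 26.45% × 2000 = 529.0 lb
  SrO: 5.178% × 2000 = 103.6 lb
  Al2O3: 6.454% × 2000 = 129.1 lb
Verifying the oxide balance applying the batch weights above, at the basis given (each sum matches its target mass modulo rounding of the values):
  SiO2: 429.9·0.3244 + 738.3·0.9949 = 874.0 lb (target 874.0 lb)
  ZrO2: 429.9·0.6746 = 290.0 lb (target 290.0 lb)
  CaO: 134.2·0.5542 = 74.37 lb (target 74.38 lb)
  PbO: 529.5·0.9990 = 529.0 lb (target 529.0 lb)
  SrO: 147.3·0.7031 = 103.6 lb (target 103.6 lb)
  Al2O3: 193.0·0.6573 + 738.3·0.003000 = 129.1 lb (target 129.1 lb)
Mass balance on the glass: batch total minus LOI = 2000 lb (summing oxide targets gives 2000 lb; against the stated basis, 2000 lb — gaps are rounding artifacts).
Batch total: Σ batch = 2172 lb; ignition loss, Σ(batch × LOI) = 172.2 lb; yield = glass ÷ total batch = 92.07%.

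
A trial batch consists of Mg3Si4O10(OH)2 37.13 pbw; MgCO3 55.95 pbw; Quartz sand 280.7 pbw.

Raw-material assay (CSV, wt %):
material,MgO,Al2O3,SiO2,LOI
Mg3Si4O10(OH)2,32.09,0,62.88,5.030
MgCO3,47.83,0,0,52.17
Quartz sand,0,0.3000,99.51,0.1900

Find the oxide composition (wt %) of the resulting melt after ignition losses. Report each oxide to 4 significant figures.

The whole derivation carries full float precision from first step to last. Working values are displayed (rounded to four significant digits) between the steps — each reported figure is rounded just once — the derived quantities are computed at full precision (glass mass, the totals, three oxide percentages, LOI, the yield) using the weight values on 342.2 pbw of glass, exactly as printed in question or answer.
What the batch supplies per oxide:
  MgO: 37.13·0.3209 + 55.95·0.4783 = 38.68 pbw
  Al2O3: 280.7·0.003000 = 0.8421 pbw
  SiO2: 37.13·0.6288 + 280.7·0.9951 = 302.7 pbw
LOI: 37.13·0.05030 + 55.95·0.5217 + 280.7·0.001900 = 31.59 pbw
Resulting glass, batch − LOI: 373.8 − 31.59 = 342.2 pbw (consistent with Σ oxide mass)
percent by weight: oxide/glass ×100

Glass mass = 342.2 pbw (batch 373.8 − LOI 31.59).
Composition: MgO 11.30%, Al2O3 0.2461%, SiO2 88.45%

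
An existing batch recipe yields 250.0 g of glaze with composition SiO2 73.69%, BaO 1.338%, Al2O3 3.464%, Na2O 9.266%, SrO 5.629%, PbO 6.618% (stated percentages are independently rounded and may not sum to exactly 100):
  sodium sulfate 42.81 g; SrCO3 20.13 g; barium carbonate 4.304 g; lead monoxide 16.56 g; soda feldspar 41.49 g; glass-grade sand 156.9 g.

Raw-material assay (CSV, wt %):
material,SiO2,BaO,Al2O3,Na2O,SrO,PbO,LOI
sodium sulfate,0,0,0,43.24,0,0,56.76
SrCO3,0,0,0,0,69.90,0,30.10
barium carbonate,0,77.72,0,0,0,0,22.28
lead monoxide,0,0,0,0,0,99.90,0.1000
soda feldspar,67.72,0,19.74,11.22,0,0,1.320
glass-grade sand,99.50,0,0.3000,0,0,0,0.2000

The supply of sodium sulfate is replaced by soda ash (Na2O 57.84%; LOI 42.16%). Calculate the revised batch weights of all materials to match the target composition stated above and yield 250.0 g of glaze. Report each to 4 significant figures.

Mid-chain values are shown (rounded to four significant figures) at each printed step — the whole derivation holds full precision in all steps; a single rounding finalizes each reported value; all derived quantities (LOI, six oxide percentages, net glass mass, the totals, yield) are carried starting from the weights for 250.0 g of glass in exact precision precisely as stated by question or answer.
Per-oxide target masses for 250.0 g glaze:
  SiO2: 73.69% × 250.0 = 184.2 g
  BaO: 1.338% × 250.0 = 3.345 g
  Al2O3: 3.464% × 250.0 = 8.660 g
  Na2O: 9.266% × 250.0 = 23.16 g
  SrO: 5.629% × 250.0 = 14.07 g
  PbO: 6.618% × 250.0 = 16.55 g
Sums-versus-targets review using the reported weights, at the basis given (every target is met by its sum once rounding is allowed for):
  SiO2: 41.49·0.6772 + 156.9·0.9950 = 184.2 g (target 184.2 g)
  BaO: 4.304·0.7772 = 3.345 g (target 3.345 g)
  Al2O3: 41.49·0.1974 + 156.9·0.003000 = 8.661 g (target 8.660 g)
  Na2O: 32.00·0.5784 + 41.49·0.1122 = 23.16 g (target 23.16 g)
  SrO: 20.13·0.6990 = 14.07 g (target 14.07 g)
  PbO: 16.56·0.9990 = 16.54 g (target 16.55 g)
Glass mass check: batch Σ − ignition loss = 250.0 g (the targets, summed, come to 250.0 g; versus the stated basis of 250.0 g — any gap is answer rounding).
Whole-batch sum: Σ batch = 271.4 g; ignition loss, Σ(batch × LOI) = 21.39 g; the yield ratio, glass ÷ batch: 92.12%.

Revised batch per 250.0 g glaze:
  soda ash: 32.00 g
  SrCO3: 20.13 g
  barium carbonate: 4.304 g
  lead monoxide: 16.56 g
  soda feldspar: 41.49 g
  glass-grade sand: 156.9 g
Total batch = 271.4 g; LOI loss = 21.39 g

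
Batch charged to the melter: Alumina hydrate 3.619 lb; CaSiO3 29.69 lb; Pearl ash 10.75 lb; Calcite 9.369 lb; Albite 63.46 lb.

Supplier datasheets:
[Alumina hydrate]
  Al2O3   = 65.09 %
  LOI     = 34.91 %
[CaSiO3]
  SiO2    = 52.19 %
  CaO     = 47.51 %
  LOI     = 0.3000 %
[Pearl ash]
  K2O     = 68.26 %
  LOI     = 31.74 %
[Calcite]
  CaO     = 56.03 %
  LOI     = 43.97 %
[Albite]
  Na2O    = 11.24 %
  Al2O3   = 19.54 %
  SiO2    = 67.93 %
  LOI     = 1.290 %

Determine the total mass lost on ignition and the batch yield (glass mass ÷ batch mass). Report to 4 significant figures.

LOI loss = 9.703 lb; glass = 107.2 lb; yield = 91.70%

The whole derivation keeps exact precision from first step to last — values along the way are shown (rounded to 4 significant figures) in the printout — each reported number undergoes a single rounding — derived quantities (the five compositions, ignition loss, glass mass, yield, the totals) are re-derived at full float precision starting from the weights for 107.2 lb of glass exactly as printed in the problem or answer text.
Each material's LOI contribution:
  Alumina hydrate: 3.619 × 0.3491 = 1.263 lb
  CaSiO3: 29.69 × 0.003000 = 0.08907 lb
  Pearl ash: 10.75 × 0.3174 = 3.412 lb
  Calcite: 9.369 × 0.4397 = 4.120 lb
  Albite: 63.46 × 0.01290 = 0.8186 lb
Total LOI = 9.703 lb
Glass = batch − LOI = 116.9 − 9.703 = 107.2 lb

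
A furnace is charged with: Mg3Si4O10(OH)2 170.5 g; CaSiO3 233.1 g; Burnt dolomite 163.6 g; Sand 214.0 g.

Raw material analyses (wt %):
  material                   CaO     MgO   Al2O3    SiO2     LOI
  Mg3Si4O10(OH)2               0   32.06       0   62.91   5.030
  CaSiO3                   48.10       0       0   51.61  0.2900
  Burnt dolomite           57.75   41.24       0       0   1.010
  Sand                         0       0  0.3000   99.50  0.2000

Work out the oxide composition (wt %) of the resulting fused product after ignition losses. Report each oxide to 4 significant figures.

Glass mass = 769.9 g (batch 781.2 − LOI 11.33).
Composition: CaO 26.84%, MgO 15.86%, Al2O3 0.08339%, SiO2 57.22%

Mid-chain values appear rounded off to 4 significant digits between the steps. The whole derivation maintains full precision all the way through. Every reported figure takes exactly one rounding; the derived quantities are recomputed at full precision (glass mass, four oxide percentages, the yield, LOI, the totals) from the batch weights on 769.9 g of glass exactly as printed in the problem or answer text.
Mass of each oxide from the mix:
  CaO: 233.1·0.4810 + 163.6·0.5775 = 206.6 g
  MgO: 170.5·0.3206 + 163.6·0.4124 = 122.1 g
  Al2O3: 214.0·0.003000 = 0.6420 g
  SiO2: 170.5·0.6291 + 233.1·0.5161 + 214.0·0.9950 = 440.5 g
LOI: 170.5·0.05030 + 233.1·0.002900 + 163.6·0.01010 + 214.0·0.002000 = 11.33 g
Net of LOI, the glass mass = 781.2 − 11.33 = 769.9 g (matching Σ of the oxides)
wt % = 100 × oxide mass / glass mass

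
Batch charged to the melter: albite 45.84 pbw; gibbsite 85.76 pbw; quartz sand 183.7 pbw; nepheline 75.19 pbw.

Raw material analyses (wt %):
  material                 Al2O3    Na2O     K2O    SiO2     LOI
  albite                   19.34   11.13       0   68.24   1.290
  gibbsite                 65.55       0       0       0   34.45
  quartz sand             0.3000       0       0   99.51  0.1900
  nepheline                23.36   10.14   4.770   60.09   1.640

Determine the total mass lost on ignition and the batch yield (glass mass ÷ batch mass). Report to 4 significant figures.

LOI loss = 31.72 pbw; glass = 358.8 pbw; yield = 91.88%

Mid-chain values appear rounded off to 4 significant digits in the working — all arithmetic runs at full float precision all the way through — every reported result is rounded a single time; derived quantities (four oxide percentages, net glass mass, the yield, totals, ignition loss) are rebuilt starting from the weights per 358.8 pbw of glass at full precision precisely as stated by the problem or answer text.
LOI of each material in turn:
  albite: 45.84 × 0.01290 = 0.5913 pbw
  gibbsite: 85.76 × 0.3445 = 29.54 pbw
  quartz sand: 183.7 × 0.001900 = 0.3490 pbw
  nepheline: 75.19 × 0.01640 = 1.233 pbw
Total LOI = 31.72 pbw
Glass = batch − LOI = 390.5 − 31.72 = 358.8 pbw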